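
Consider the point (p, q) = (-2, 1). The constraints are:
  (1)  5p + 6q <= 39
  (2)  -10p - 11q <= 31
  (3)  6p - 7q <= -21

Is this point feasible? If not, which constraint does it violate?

Constraint (3): 6p - 7q = -19, which is not ≤ -21. All other constraints are satisfied.

not feasible — violates (3)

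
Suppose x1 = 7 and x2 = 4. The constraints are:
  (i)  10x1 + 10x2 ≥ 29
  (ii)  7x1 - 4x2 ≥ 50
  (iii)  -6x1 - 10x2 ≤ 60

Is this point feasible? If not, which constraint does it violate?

not feasible — violates (ii)

Constraint (ii): 7x1 - 4x2 = 33, which is not ≥ 50. All other constraints are satisfied.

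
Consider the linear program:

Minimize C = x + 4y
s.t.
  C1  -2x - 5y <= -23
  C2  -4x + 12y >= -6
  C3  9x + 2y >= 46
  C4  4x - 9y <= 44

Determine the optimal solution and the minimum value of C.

x = 153/22, y = 20/11, minimum C = 313/22

Vertices and C = x + 4y:
  (153/22, 20/11) → C = 313/22
  (184/41, 115/41) → C = 644/41
  (79/2, 38/3) → C = 541/6
The feasible region is unbounded (it extends along (-2, 9), (9, 4)), but C strictly increases along every unbounded feasible direction, so there is no improving ray and the minimum is attained at a vertex.

The binding constraints are -2x - 5y = -23 and -4x + 12y = -6.
Solving simultaneously gives x = 153/22, y = 20/11.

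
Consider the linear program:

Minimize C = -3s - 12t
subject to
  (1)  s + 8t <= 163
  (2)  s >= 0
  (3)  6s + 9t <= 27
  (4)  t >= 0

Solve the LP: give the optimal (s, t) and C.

Corner points and C = -3s - 12t:
  (0, 3) → C = -36
  (0, 0) → C = 0
  (9/2, 0) → C = -27/2

The optimum lies where s = 0 and 6s + 9t = 27.
Solving simultaneously gives s = 0, t = 3.

s = 0, t = 3, minimum C = -36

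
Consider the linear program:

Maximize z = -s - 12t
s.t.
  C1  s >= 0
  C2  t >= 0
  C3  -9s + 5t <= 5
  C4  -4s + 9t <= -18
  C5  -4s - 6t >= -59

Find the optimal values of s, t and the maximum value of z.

s = 9/2, t = 0, maximum z = -9/2

Extreme points and z = -s - 12t:
  (9/2, 0) → z = -9/2
  (59/4, 0) → z = -59/4
  (213/20, 41/15) → z = -869/20

The binding constraints are t = 0 and -4s + 9t = -18.
Solving simultaneously gives s = 9/2, t = 0.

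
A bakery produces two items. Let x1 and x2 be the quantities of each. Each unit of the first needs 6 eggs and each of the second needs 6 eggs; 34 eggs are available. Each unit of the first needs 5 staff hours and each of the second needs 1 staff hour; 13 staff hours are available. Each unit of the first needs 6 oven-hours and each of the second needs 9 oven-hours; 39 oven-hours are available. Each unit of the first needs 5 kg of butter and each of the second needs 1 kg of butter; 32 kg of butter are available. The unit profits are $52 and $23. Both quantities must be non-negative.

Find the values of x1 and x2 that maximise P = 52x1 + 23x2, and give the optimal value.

x1 = 2, x2 = 3, maximum P = 173

The optimum lies where 5x1 + x2 = 13 and 6x1 + 9x2 = 39.
Solving simultaneously gives x1 = 2, x2 = 3.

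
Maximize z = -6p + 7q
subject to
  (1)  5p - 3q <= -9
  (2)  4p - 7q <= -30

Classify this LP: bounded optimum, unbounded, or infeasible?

unbounded

From the feasible point (27/23, 114/23), moving in the direction (-7, -4) keeps every constraint satisfied while z increases without bound.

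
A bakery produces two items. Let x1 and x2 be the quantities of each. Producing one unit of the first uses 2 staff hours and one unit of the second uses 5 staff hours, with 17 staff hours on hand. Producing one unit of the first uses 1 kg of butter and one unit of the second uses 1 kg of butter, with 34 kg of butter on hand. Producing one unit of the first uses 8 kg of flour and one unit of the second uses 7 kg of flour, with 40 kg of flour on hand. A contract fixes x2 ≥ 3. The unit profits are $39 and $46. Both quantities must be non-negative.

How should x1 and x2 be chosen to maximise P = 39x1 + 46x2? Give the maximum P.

At the optimal vertex, 2x1 + 5x2 = 17 and x2 = 3.
Solving simultaneously gives x1 = 1, x2 = 3.

x1 = 1, x2 = 3, maximum P = 177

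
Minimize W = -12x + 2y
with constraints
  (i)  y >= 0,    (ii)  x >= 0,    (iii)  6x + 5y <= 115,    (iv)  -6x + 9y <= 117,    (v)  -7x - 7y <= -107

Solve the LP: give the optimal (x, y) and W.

Feasible corners and W = -12x + 2y:
  (115/6, 0) → W = -230
  (107/7, 0) → W = -1284/7
  (75/14, 116/7) → W = -218/7
  (48/35, 487/35) → W = 398/35

x = 115/6, y = 0, minimum W = -230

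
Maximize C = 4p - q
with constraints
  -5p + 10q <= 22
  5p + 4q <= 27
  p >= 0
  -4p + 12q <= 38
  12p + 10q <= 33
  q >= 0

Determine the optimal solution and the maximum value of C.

p = 11/4, q = 0, maximum C = 11

Extreme points and C = 4p - q:
  (0, 11/5) → C = -11/5
  (11/17, 429/170) → C = 11/170
  (0, 0) → C = 0
  (11/4, 0) → C = 11

At the optimal vertex, 12p + 10q = 33 and q = 0.
Solving simultaneously gives p = 11/4, q = 0.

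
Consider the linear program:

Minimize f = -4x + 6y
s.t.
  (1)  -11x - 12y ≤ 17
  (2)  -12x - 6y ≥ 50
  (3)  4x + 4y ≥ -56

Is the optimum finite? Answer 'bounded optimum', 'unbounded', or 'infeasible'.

bounded optimum

Extreme points and f = -4x + 6y:
  (-83/13, 173/39) → f = 678/13
  (-151, 137) → f = 1426
The feasible region has finitely many vertices and no improving ray; the minimum is 678/13 at (-83/13, 173/39).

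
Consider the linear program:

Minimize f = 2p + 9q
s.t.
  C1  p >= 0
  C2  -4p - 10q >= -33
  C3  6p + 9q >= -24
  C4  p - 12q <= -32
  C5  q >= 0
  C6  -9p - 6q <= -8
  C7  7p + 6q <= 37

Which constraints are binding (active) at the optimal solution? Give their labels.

C1 and C4

Vertices and f = 2p + 9q:
  (0, 33/10) → f = 297/10
  (0, 8/3) → f = 24
  (38/29, 161/58) → f = 1601/58

The minimum is at (0, 8/3). Substituting into each constraint, equality holds for C1 and C4; the remaining constraints have slack.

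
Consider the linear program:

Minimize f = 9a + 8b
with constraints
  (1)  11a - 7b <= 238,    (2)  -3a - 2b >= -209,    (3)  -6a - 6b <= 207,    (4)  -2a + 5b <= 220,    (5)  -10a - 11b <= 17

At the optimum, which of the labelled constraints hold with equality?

Extreme points and f = 9a + 8b:
  (1939/43, 1585/43) → f = 30131/43
  (2499/191, -2567/191) → f = 1955/191
  (605/19, 1078/19) → f = 14069/19
  (-835/24, 361/12) → f = -1739/24

The minimum is at (-835/24, 361/12). Substituting into each constraint, equality holds for (4) and (5); the remaining constraints have slack.

(4) and (5)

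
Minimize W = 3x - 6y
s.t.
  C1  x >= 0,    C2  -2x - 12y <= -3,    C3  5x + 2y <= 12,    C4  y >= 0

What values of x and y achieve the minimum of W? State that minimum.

Corner points and W = 3x - 6y:
  (0, 1/4) → W = -3/2
  (0, 6) → W = -36
  (3/2, 0) → W = 9/2
  (12/5, 0) → W = 36/5

x = 0, y = 6, minimum W = -36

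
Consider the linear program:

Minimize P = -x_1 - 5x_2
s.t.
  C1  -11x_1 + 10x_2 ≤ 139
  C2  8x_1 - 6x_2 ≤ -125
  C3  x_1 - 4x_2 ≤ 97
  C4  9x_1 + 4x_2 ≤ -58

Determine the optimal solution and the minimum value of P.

Vertices and P = -x_1 - 5x_2:
  (-208/7, -263/14) → P = 1731/14
  (-763/17, -603/17) → P = 3778/17
  (-541/13, -901/26) → P = 5587/26

The optimum lies where -11x_1 + 10x_2 = 139 and 8x_1 - 6x_2 = -125.
Solving simultaneously gives x_1 = -208/7, x_2 = -263/14.

x_1 = -208/7, x_2 = -263/14, minimum P = 1731/14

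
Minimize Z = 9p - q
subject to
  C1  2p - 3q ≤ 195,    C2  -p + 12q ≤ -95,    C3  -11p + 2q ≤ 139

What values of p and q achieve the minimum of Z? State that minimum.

Extreme points and Z = 9p - q:
  (685/7, 5/21) → Z = 18490/21
  (-807/29, -2423/29) → Z = -4840/29
  (-929/65, -592/65) → Z = -7769/65

The binding constraints are 2p - 3q = 195 and -11p + 2q = 139.
Solving simultaneously gives p = -807/29, q = -2423/29.

p = -807/29, q = -2423/29, minimum Z = -4840/29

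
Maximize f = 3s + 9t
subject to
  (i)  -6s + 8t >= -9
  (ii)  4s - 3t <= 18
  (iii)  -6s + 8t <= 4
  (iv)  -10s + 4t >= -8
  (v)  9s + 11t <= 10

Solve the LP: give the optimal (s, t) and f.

s = 6/23, t = 16/23, maximum f = 162/23

The feasible region is unbounded (it extends along (-4, -3)), but f strictly decreases along every unbounded feasible direction, so there is no improving ray and the maximum is attained at a vertex.

The optimum lies where -6s + 8t = 4 and 9s + 11t = 10.
Solving simultaneously gives s = 6/23, t = 16/23.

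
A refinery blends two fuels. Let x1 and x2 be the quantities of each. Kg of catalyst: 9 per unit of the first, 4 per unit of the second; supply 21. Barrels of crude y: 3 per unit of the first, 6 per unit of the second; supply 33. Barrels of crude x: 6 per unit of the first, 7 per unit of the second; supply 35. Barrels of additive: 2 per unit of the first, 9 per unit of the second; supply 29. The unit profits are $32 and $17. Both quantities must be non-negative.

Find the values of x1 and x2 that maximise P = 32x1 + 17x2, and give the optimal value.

x1 = 1, x2 = 3, maximum P = 83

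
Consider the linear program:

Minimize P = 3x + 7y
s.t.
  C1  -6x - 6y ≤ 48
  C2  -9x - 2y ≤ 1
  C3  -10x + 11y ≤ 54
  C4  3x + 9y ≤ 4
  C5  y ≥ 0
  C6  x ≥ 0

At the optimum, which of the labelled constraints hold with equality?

Vertices and P = 3x + 7y:
  (4/3, 0) → P = 4
  (0, 4/9) → P = 28/9
  (0, 0) → P = 0

The minimum is at (0, 0). Substituting into each constraint, equality holds for C5 and C6; the remaining constraints have slack.

C5 and C6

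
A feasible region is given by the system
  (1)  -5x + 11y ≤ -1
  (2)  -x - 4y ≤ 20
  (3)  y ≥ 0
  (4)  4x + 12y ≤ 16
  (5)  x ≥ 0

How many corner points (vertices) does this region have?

3

Intersecting each pair of boundary lines and keeping only the points that satisfy every inequality leaves:
  (1/5, 0)
  (47/26, 19/26)
  (4, 0)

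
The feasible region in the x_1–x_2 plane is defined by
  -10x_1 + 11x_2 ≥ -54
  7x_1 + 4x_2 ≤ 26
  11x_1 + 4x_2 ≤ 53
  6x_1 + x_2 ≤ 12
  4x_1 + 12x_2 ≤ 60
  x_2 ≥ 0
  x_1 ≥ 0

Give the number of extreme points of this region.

Of the 21 pairwise boundary intersections, those satisfying every inequality are:
  (22/17, 72/17)
  (18/17, 79/17)
  (2, 0)
  (0, 5)
  (0, 0)

5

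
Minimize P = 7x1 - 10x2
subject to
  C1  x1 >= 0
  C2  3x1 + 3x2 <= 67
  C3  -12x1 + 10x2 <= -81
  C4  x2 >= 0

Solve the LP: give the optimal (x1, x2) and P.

Feasible corners and P = 7x1 - 10x2:
  (83/6, 17/2) → P = 71/6
  (67/3, 0) → P = 469/3
  (27/4, 0) → P = 189/4

x1 = 83/6, x2 = 17/2, minimum P = 71/6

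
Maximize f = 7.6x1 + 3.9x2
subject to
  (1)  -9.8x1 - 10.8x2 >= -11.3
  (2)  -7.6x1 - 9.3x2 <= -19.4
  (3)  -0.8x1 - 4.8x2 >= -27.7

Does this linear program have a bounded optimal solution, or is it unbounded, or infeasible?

The boundaries -9.8x1 - 10.8x2 = -11.3 and -7.6x1 - 9.3x2 = -19.4 meet at (-3481/302, 5212/453), but that point violates -0.8x1 - 4.8x2 ≥ -27.7. Every candidate vertex is excluded by some other constraint, so the feasible region is empty.

infeasible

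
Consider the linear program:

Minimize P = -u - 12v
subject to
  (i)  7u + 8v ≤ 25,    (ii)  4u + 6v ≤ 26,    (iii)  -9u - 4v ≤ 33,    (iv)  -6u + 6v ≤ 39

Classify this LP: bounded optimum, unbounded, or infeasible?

Extreme points and P = -u - 12v:
  (-9/5, 47/10) → P = -273/5
  (-59/13, 51/26) → P = -19
The feasible region has finitely many vertices and no improving ray; the minimum is -273/5 at (-9/5, 47/10).

bounded optimum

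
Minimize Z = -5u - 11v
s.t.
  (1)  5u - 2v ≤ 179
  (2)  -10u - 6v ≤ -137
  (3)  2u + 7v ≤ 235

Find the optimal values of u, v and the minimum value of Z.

u = 1723/39, v = 817/39, minimum Z = -1354/3

Feasible corners and Z = -5u - 11v:
  (674/25, -221/10) → Z = 1083/10
  (1723/39, 817/39) → Z = -1354/3
  (-451/58, 1038/29) → Z = -20581/58

The optimum lies where 5u - 2v = 179 and 2u + 7v = 235.
Solving simultaneously gives u = 1723/39, v = 817/39.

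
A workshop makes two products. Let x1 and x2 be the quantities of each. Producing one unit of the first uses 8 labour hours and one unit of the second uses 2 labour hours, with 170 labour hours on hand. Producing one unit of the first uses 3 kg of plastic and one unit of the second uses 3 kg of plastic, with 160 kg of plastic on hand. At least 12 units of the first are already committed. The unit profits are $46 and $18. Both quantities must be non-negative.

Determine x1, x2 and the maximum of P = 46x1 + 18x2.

Vertices and P = 46x1 + 18x2:
  (85/4, 0) → P = 1955/2
  (12, 0) → P = 552
  (12, 37) → P = 1218

The optimum lies where 8x1 + 2x2 = 170 and x1 = 12.
Solving simultaneously gives x1 = 12, x2 = 37.

x1 = 12, x2 = 37, maximum P = 1218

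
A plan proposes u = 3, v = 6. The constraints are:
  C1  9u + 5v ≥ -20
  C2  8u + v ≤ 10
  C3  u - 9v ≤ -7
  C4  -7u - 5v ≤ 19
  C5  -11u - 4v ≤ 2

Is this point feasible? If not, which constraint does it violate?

not feasible — violates C2

Constraint C2: 8u + v = 30, which is not ≤ 10. All other constraints are satisfied.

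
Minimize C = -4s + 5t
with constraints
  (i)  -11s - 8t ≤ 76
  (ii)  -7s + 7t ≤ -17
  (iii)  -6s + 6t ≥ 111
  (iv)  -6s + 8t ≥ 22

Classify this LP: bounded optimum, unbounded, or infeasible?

infeasible

Constraints -7s + 7t ≤ -17 and -6s + 6t ≥ 111 have parallel boundaries but demand opposite sides — no point can satisfy both, so the region is empty.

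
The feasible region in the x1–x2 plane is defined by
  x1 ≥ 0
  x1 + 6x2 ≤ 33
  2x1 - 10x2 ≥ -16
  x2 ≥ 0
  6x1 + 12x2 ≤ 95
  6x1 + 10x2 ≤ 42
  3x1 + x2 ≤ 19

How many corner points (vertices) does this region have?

Intersecting each pair of boundary lines and keeping only the points that satisfy every inequality leaves:
  (0, 8/5)
  (0, 0)
  (13/4, 9/4)
  (19/3, 0)
  (37/6, 1/2)

5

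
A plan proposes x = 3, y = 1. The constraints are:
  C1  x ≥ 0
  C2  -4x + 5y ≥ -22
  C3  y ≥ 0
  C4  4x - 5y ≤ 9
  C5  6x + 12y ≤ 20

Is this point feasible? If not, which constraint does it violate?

not feasible — violates C5

Constraint C5: 6x + 12y = 30, which is not ≤ 20. All other constraints are satisfied.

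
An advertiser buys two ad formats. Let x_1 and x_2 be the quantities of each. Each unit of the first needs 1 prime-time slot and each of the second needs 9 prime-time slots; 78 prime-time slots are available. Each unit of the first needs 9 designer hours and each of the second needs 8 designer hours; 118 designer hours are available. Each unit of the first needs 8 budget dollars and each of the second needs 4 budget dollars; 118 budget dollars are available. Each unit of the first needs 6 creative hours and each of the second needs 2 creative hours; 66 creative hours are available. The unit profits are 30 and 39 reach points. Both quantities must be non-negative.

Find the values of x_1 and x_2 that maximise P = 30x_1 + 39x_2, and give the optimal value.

x_1 = 6, x_2 = 8, maximum P = 492

Feasible corners and P = 30x_1 + 39x_2:
  (0, 0) → P = 0
  (0, 26/3) → P = 338
  (11, 0) → P = 330
  (6, 8) → P = 492
  (146/15, 19/5) → P = 2201/5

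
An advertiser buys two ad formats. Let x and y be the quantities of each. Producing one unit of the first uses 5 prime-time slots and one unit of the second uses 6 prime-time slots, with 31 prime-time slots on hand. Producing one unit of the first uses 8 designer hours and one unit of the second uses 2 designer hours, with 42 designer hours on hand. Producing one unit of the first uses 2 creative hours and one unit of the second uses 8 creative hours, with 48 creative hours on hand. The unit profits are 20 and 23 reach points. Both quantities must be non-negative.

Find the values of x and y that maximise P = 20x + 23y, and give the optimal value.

x = 5, y = 1, maximum P = 123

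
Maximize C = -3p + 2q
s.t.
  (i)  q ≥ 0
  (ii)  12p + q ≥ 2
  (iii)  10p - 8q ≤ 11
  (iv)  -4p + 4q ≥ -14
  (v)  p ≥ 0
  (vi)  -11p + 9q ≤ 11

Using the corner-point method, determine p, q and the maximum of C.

Vertices and C = -3p + 2q:
  (1/6, 0) → C = -1/2
  (11/10, 0) → C = -33/10
  (1/17, 22/17) → C = 41/17
  (187/2, 231/2) → C = -99/2

The binding constraints are 12p + q = 2 and -11p + 9q = 11.
Solving simultaneously gives p = 1/17, q = 22/17.

p = 1/17, q = 22/17, maximum C = 41/17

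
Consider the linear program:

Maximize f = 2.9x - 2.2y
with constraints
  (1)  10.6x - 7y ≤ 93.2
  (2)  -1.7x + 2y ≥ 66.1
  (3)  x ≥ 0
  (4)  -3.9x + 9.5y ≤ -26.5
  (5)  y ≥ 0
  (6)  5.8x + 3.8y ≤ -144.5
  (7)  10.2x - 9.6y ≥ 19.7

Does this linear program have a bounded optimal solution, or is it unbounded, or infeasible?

infeasible

The boundaries 5.8x + 3.8y = -144.5 and 10.2x - 9.6y = 19.7 meet at (-65617/4722, -39704/2361), but that point violates -1.7x + 2y ≥ 66.1. Every candidate vertex is excluded by some other constraint, so the feasible region is empty.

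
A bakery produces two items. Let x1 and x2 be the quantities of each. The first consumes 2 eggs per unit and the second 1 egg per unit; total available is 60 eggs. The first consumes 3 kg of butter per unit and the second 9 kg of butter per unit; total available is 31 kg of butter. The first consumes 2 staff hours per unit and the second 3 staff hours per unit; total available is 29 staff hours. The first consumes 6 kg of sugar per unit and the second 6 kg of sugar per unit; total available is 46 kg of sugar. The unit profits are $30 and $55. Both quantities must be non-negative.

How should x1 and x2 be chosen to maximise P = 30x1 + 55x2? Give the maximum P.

At the optimal vertex, 3x1 + 9x2 = 31 and 6x1 + 6x2 = 46.
Solving simultaneously gives x1 = 19/3, x2 = 4/3.

x1 = 19/3, x2 = 4/3, maximum P = 790/3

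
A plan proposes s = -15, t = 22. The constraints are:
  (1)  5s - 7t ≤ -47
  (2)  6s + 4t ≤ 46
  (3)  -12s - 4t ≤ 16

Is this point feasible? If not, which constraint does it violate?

Constraint (3): -12s - 4t = 92, which is not ≤ 16. All other constraints are satisfied.

not feasible — violates (3)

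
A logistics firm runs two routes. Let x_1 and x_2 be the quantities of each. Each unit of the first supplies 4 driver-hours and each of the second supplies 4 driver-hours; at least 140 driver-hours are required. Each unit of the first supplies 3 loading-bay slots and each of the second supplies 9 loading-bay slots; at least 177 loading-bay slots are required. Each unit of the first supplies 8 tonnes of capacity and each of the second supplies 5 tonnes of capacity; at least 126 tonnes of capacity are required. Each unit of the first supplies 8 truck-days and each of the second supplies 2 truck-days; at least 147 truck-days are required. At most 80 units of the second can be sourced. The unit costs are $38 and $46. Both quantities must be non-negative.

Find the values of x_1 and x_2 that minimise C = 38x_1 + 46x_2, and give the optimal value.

x_1 = 23, x_2 = 12, minimum C = 1426

Vertices and C = 38x_1 + 46x_2:
  (0, 147/2) → C = 3381
  (0, 80) → C = 3680
  (59, 0) → C = 2242
  (23, 12) → C = 1426
  (77/6, 133/6) → C = 4522/3
The feasible region is unbounded (it extends along (1, 0)), but C strictly increases along every unbounded feasible direction, so there is no improving ray and the minimum is attained at a vertex.

The binding constraints are 4x_1 + 4x_2 = 140 and 3x_1 + 9x_2 = 177.
Solving simultaneously gives x_1 = 23, x_2 = 12.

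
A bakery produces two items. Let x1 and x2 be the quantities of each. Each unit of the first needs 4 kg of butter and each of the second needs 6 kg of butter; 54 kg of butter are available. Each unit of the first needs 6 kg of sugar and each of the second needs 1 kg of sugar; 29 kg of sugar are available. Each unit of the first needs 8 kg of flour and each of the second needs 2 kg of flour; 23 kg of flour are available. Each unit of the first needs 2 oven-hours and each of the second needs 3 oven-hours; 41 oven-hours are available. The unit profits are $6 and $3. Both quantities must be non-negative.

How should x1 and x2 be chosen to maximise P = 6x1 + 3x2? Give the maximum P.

Corner points and P = 6x1 + 3x2:
  (0, 0) → P = 0
  (0, 9) → P = 27
  (23/8, 0) → P = 69/4
  (3/4, 17/2) → P = 30

The optimum lies where 4x1 + 6x2 = 54 and 8x1 + 2x2 = 23.
Solving simultaneously gives x1 = 3/4, x2 = 17/2.

x1 = 3/4, x2 = 17/2, maximum P = 30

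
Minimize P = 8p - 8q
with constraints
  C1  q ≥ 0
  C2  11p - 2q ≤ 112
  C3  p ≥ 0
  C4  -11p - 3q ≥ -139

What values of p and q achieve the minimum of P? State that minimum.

p = 0, q = 139/3, minimum P = -1112/3

Extreme points and P = 8p - 8q:
  (112/11, 0) → P = 896/11
  (0, 0) → P = 0
  (614/55, 27/5) → P = 2536/55
  (0, 139/3) → P = -1112/3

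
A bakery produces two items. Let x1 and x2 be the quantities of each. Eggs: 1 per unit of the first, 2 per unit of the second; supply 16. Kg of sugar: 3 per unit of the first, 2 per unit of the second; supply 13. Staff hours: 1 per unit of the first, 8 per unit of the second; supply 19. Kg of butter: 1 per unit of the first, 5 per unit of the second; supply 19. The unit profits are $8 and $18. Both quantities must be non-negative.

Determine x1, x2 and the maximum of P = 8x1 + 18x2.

Vertices and P = 8x1 + 18x2:
  (0, 0) → P = 0
  (0, 19/8) → P = 171/4
  (13/3, 0) → P = 104/3
  (3, 2) → P = 60

At the optimal vertex, 3x1 + 2x2 = 13 and x1 + 8x2 = 19.
Solving simultaneously gives x1 = 3, x2 = 2.

x1 = 3, x2 = 2, maximum P = 60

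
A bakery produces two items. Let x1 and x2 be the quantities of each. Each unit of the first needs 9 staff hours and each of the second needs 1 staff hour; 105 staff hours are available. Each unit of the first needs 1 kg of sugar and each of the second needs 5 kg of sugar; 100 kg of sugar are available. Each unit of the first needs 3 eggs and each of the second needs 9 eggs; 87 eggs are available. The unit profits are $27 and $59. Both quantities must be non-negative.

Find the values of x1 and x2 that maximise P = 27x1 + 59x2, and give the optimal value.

x1 = 11, x2 = 6, maximum P = 651

Vertices and P = 27x1 + 59x2:
  (0, 0) → P = 0
  (0, 29/3) → P = 1711/3
  (35/3, 0) → P = 315
  (11, 6) → P = 651

The optimum lies where 9x1 + x2 = 105 and 3x1 + 9x2 = 87.
Solving simultaneously gives x1 = 11, x2 = 6.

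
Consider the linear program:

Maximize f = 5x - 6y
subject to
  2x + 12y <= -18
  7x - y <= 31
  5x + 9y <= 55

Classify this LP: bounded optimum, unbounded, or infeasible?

From the feasible point (177/43, -94/43), moving in the direction (-1, -7) keeps every constraint satisfied while f increases without bound.

unbounded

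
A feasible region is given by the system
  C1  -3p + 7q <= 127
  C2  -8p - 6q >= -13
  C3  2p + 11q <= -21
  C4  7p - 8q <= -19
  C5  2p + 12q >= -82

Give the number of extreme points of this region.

Of the 10 pairwise boundary intersections, those satisfying every inequality are:
  (-1544/47, 191/47)
  (-1049/25, 4/25)
  (-377/93, -109/93)
  (-221/25, -134/25)

4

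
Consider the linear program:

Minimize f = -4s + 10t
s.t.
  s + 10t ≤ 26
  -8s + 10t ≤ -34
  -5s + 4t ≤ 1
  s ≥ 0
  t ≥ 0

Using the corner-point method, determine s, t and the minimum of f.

The binding constraints are s + 10t = 26 and t = 0.
Solving simultaneously gives s = 26, t = 0.

s = 26, t = 0, minimum f = -104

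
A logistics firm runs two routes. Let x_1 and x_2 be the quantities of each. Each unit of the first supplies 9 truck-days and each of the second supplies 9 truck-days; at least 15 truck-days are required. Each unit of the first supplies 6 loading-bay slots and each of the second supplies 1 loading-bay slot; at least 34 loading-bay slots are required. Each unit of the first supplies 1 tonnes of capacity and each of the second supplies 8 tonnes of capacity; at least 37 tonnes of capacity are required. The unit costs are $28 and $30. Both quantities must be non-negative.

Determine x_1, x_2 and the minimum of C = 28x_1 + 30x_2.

x_1 = 5, x_2 = 4, minimum C = 260

Extreme points and C = 28x_1 + 30x_2:
  (0, 34) → C = 1020
  (37, 0) → C = 1036
  (5, 4) → C = 260
The feasible region is unbounded (it extends along (0, 1), (1, 0)), but C strictly increases along every unbounded feasible direction, so there is no improving ray and the minimum is attained at a vertex.

The binding constraints are 6x_1 + x_2 = 34 and x_1 + 8x_2 = 37.
Solving simultaneously gives x_1 = 5, x_2 = 4.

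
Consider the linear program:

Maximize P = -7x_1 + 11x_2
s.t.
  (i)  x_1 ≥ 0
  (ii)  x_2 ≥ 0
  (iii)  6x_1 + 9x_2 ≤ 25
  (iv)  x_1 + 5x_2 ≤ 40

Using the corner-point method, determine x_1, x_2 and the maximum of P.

At the optimal vertex, x_1 = 0 and 6x_1 + 9x_2 = 25.
Solving simultaneously gives x_1 = 0, x_2 = 25/9.

x_1 = 0, x_2 = 25/9, maximum P = 275/9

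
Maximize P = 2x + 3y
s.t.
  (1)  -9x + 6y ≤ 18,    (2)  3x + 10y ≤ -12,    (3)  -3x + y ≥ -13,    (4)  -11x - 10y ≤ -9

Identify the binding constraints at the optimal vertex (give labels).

Feasible corners and P = 2x + 3y:
  (118/33, -25/11) → P = 1/3
  (21/8, -159/80) → P = -57/80
  (139/41, -116/41) → P = -70/41

The maximum is at (118/33, -25/11). Substituting into each constraint, equality holds for (2) and (3); the remaining constraints have slack.

(2) and (3)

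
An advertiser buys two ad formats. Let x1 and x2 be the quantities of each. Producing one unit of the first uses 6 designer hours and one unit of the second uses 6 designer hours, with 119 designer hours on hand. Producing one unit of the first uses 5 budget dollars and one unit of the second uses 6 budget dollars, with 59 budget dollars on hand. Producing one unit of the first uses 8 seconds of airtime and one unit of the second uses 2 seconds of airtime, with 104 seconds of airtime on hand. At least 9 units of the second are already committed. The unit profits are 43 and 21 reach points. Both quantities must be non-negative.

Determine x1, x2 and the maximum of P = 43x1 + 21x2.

Feasible corners and P = 43x1 + 21x2:
  (0, 59/6) → P = 413/2
  (0, 9) → P = 189
  (1, 9) → P = 232

The optimum lies where 5x1 + 6x2 = 59 and x2 = 9.
Solving simultaneously gives x1 = 1, x2 = 9.

x1 = 1, x2 = 9, maximum P = 232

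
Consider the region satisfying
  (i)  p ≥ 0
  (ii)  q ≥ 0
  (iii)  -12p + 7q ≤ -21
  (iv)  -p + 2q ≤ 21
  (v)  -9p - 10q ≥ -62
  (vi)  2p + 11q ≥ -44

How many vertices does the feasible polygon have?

3

Of the 15 pairwise boundary intersections, those satisfying every inequality are:
  (7/4, 0)
  (62/9, 0)
  (644/183, 185/61)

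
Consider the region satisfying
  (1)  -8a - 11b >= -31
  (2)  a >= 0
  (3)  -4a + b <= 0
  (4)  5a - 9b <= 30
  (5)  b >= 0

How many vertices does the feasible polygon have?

Of the 10 pairwise boundary intersections, those satisfying every inequality are:
  (31/52, 31/13)
  (31/8, 0)
  (0, 0)

3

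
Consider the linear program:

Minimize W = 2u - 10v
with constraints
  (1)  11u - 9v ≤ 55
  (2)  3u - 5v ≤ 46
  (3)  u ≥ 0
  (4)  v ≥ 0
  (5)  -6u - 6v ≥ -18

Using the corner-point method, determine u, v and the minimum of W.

Extreme points and W = 2u - 10v:
  (0, 0) → W = 0
  (0, 3) → W = -30
  (3, 0) → W = 6

The binding constraints are u = 0 and -6u - 6v = -18.
Solving simultaneously gives u = 0, v = 3.

u = 0, v = 3, minimum W = -30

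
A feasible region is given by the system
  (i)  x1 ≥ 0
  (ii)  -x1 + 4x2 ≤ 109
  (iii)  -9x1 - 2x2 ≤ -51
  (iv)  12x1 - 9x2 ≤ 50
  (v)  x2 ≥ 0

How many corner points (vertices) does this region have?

4

Intersecting each pair of boundary lines and keeping only the points that satisfy every inequality leaves:
  (0, 109/4)
  (0, 51/2)
  (1181/39, 1358/39)
  (559/105, 54/35)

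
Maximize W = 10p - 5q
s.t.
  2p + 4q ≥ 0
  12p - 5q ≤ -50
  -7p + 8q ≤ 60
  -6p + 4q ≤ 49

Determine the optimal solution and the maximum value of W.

p = -100/29, q = 50/29, maximum W = -1250/29

Corner points and W = 10p - 5q:
  (-100/29, 50/29) → W = -1250/29
  (-60/11, 30/11) → W = -750/11
  (-100/61, 370/61) → W = -2850/61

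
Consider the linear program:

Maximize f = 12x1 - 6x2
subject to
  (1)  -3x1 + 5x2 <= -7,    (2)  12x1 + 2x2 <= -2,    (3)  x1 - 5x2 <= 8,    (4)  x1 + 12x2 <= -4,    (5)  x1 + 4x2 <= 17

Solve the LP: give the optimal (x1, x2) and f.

x1 = 3/31, x2 = -49/31, maximum f = 330/31

Corner points and f = 12x1 - 6x2:
  (2/33, -15/11) → f = 98/11
  (-1/2, -17/10) → f = 21/5
  (3/31, -49/31) → f = 330/31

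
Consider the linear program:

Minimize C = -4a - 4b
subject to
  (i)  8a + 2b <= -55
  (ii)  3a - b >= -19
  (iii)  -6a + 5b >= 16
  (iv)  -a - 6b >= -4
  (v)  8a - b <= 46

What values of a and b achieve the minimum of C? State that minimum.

Corner points and C = -4a - 4b:
  (-93/14, -13/14) → C = 212/7
  (-307/52, -101/26) → C = 509/13
  (-79/9, -22/3) → C = 580/9

a = -93/14, b = -13/14, minimum C = 212/7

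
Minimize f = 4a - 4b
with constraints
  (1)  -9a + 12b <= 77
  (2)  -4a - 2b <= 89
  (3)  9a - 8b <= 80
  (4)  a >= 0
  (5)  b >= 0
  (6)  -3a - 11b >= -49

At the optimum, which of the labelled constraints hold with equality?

(4) and (6)

Feasible corners and f = 4a - 4b:
  (80/9, 0) → f = 320/9
  (424/41, 67/41) → f = 1428/41
  (0, 0) → f = 0
  (0, 49/11) → f = -196/11

The minimum is at (0, 49/11). Substituting into each constraint, equality holds for (4) and (6); the remaining constraints have slack.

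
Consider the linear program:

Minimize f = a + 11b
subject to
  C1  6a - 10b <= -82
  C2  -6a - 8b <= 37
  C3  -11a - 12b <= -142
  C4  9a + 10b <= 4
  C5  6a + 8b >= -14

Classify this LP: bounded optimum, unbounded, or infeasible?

infeasible

The boundaries 6a - 10b = -82 and -11a - 12b = -142 meet at (218/91, 877/91), but that point violates 9a + 10b ≤ 4. Every candidate vertex is excluded by some other constraint, so the feasible region is empty.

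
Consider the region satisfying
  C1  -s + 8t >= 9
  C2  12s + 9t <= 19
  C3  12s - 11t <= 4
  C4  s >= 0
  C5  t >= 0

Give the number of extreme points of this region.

3

Of the 10 pairwise boundary intersections, those satisfying every inequality are:
  (71/105, 127/105)
  (0, 9/8)
  (0, 19/9)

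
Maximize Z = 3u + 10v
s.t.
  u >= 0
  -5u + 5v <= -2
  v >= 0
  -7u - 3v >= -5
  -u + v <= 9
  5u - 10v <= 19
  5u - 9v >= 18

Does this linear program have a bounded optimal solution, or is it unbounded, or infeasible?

The boundaries -5u + 5v = -2 and v = 0 meet at (2/5, 0), but that point violates 5u - 9v ≥ 18. Every candidate vertex is excluded by some other constraint, so the feasible region is empty.

infeasible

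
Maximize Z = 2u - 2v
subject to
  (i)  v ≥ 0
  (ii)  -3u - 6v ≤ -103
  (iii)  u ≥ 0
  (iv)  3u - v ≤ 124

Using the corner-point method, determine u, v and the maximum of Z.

u = 124/3, v = 0, maximum Z = 248/3

Feasible corners and Z = 2u - 2v:
  (103/3, 0) → Z = 206/3
  (124/3, 0) → Z = 248/3
  (0, 103/6) → Z = -103/3
The feasible region is unbounded (it extends along (0, 1), (1, 3)), but Z strictly decreases along every unbounded feasible direction, so there is no improving ray and the maximum is attained at a vertex.

At the optimal vertex, v = 0 and 3u - v = 124.
Solving simultaneously gives u = 124/3, v = 0.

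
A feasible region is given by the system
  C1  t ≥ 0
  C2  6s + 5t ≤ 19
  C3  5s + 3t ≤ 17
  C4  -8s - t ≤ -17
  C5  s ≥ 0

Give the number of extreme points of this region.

Intersecting each pair of boundary lines and keeping only the points that satisfy every inequality leaves:
  (19/6, 0)
  (17/8, 0)
  (33/17, 25/17)

3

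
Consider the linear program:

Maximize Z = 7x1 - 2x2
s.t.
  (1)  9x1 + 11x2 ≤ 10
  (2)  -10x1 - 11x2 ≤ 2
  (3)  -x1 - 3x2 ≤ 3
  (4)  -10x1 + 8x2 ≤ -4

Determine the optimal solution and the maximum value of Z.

x1 = 63/16, x2 = -37/16, maximum Z = 515/16

Vertices and Z = 7x1 - 2x2:
  (63/16, -37/16) → Z = 515/16
  (62/91, 32/91) → Z = 370/91
  (27/19, -28/19) → Z = 245/19
  (14/95, -6/19) → Z = 158/95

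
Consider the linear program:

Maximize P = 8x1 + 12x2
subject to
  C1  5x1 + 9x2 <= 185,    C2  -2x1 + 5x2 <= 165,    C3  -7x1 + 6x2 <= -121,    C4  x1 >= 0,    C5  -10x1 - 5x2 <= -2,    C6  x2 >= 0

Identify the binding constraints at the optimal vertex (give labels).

C1 and C6

Extreme points and P = 8x1 + 12x2:
  (733/31, 230/31) → P = 8624/31
  (37, 0) → P = 296
  (121/7, 0) → P = 968/7

The maximum is at (37, 0). Substituting into each constraint, equality holds for C1 and C6; the remaining constraints have slack.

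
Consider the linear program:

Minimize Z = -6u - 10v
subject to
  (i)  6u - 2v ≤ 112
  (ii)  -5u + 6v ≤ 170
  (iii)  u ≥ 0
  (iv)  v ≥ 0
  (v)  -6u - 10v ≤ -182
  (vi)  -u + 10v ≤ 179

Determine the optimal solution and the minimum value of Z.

u = 739/29, v = 593/29, minimum Z = -10364/29

Feasible corners and Z = -6u - 10v:
  (371/18, 35/6) → Z = -182
  (739/29, 593/29) → Z = -10364/29
  (3/7, 628/35) → Z = -182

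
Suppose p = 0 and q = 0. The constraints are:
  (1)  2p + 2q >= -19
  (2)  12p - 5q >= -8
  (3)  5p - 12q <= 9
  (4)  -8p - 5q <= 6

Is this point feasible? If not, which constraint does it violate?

feasible

(1): 0 ≥ -19 ✓
(2): 0 ≥ -8 ✓
(3): 0 ≤ 9 ✓
(4): 0 ≤ 6 ✓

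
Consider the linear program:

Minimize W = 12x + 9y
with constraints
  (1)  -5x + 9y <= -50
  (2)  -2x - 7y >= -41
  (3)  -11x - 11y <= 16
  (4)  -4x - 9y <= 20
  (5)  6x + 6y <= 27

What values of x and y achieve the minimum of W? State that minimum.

Vertices and W = 12x + 9y:
  (10/3, -100/27) → W = 20/3
  (181/28, -55/28) → W = 1677/28
  (121/10, -38/5) → W = 384/5

The binding constraints are -5x + 9y = -50 and -4x - 9y = 20.
Solving simultaneously gives x = 10/3, y = -100/27.

x = 10/3, y = -100/27, minimum W = 20/3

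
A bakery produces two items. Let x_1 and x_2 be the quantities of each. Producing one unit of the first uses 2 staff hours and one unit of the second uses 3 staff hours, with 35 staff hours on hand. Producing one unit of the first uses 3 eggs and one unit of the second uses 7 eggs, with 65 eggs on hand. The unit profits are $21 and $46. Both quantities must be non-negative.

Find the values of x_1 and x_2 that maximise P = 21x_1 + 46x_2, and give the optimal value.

x_1 = 10, x_2 = 5, maximum P = 440

Extreme points and P = 21x_1 + 46x_2:
  (0, 0) → P = 0
  (0, 65/7) → P = 2990/7
  (35/2, 0) → P = 735/2
  (10, 5) → P = 440

At the optimal vertex, 2x_1 + 3x_2 = 35 and 3x_1 + 7x_2 = 65.
Solving simultaneously gives x_1 = 10, x_2 = 5.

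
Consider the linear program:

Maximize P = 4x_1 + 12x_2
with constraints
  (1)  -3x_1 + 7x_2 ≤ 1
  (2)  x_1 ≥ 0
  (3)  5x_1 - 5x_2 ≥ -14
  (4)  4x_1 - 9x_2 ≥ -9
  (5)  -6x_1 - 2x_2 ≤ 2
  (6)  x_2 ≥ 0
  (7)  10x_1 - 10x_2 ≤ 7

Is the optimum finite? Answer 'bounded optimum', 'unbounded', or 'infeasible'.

Corner points and P = 4x_1 + 12x_2:
  (0, 1/7) → P = 12/7
  (59/40, 31/40) → P = 76/5
  (0, 0) → P = 0
  (7/10, 0) → P = 14/5
The feasible region has finitely many vertices and no improving ray; the maximum is 76/5 at (59/40, 31/40).

bounded optimum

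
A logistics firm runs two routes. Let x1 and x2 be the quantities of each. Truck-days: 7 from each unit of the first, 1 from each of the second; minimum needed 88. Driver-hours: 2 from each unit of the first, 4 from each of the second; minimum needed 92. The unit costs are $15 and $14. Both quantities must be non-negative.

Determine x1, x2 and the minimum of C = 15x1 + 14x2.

x1 = 10, x2 = 18, minimum C = 402

Extreme points and C = 15x1 + 14x2:
  (0, 88) → C = 1232
  (46, 0) → C = 690
  (10, 18) → C = 402
The feasible region is unbounded (it extends along (0, 1), (1, 0)), but C strictly increases along every unbounded feasible direction, so there is no improving ray and the minimum is attained at a vertex.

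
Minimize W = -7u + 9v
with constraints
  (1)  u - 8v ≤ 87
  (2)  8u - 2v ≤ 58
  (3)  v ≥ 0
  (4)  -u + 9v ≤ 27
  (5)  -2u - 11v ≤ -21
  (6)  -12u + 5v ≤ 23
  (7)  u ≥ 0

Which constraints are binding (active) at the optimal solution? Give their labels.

(2) and (5)

Vertices and W = -7u + 9v:
  (288/35, 137/35) → W = -783/35
  (170/23, 13/23) → W = -1073/23
  (0, 3) → W = 27
  (0, 21/11) → W = 189/11

The minimum is at (170/23, 13/23). Substituting into each constraint, equality holds for (2) and (5); the remaining constraints have slack.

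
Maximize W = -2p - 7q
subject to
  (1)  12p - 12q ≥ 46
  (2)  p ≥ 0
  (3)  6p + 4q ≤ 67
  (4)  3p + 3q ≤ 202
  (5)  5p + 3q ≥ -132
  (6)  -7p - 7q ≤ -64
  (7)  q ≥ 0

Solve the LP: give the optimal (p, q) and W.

Feasible corners and W = -2p - 7q:
  (247/30, 22/5) → W = -709/15
  (545/84, 223/84) → W = -2651/84
  (67/6, 0) → W = -67/3
  (64/7, 0) → W = -128/7

p = 64/7, q = 0, maximum W = -128/7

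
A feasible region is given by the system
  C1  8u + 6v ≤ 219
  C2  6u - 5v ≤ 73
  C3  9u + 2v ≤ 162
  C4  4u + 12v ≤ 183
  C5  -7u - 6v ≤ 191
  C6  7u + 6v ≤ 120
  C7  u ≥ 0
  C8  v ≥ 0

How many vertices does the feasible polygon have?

The feasible vertices (each the meet of two boundaries and inside every other half-plane) are:
  (1038/71, 209/71)
  (73/6, 0)
  (57/10, 267/20)
  (0, 61/4)
  (0, 0)

5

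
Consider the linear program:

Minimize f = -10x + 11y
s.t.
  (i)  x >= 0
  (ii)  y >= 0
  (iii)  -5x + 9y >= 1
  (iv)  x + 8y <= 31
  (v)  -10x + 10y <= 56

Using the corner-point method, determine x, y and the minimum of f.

Corner points and f = -10x + 11y:
  (0, 1/9) → f = 11/9
  (0, 31/8) → f = 341/8
  (271/49, 156/49) → f = -142/7

x = 271/49, y = 156/49, minimum f = -142/7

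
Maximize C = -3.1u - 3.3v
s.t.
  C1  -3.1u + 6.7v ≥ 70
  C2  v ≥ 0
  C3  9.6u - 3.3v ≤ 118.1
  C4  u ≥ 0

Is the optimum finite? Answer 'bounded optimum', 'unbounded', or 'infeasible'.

Vertices and C = -3.1u - 3.3v:
  (102227/5409, 103811/5409) → C = -659480/5409
  (0, 700/67) → C = -2310/67
The feasible region has finitely many vertices and no improving ray; the maximum is -2310/67 at (0, 700/67).

bounded optimum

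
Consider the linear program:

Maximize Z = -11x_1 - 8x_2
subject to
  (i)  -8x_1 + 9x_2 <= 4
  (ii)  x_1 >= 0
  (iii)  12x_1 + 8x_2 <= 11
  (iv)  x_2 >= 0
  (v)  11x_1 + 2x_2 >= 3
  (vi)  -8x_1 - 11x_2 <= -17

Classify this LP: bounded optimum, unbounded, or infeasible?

The boundaries -8x_1 + 9x_2 = 4 and 12x_1 + 8x_2 = 11 meet at (67/172, 34/43), but that point violates -8x_1 - 11x_2 ≤ -17. Every candidate vertex is excluded by some other constraint, so the feasible region is empty.

infeasible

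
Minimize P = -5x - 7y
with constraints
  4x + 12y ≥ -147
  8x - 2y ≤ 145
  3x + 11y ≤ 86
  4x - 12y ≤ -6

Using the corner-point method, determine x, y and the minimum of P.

Vertices and P = -5x - 7y:
  (-2649/8, 785/8) → P = 3875/4
  (-153/8, -47/8) → P = 547/4
  (483/40, 181/40) → P = -1841/20

At the optimal vertex, 3x + 11y = 86 and 4x - 12y = -6.
Solving simultaneously gives x = 483/40, y = 181/40.

x = 483/40, y = 181/40, minimum P = -1841/20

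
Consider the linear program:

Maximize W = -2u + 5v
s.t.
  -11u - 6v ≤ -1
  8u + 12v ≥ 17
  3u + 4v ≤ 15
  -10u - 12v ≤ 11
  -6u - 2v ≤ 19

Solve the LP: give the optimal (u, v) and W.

u = -43/13, v = 81/13, maximum W = 491/13

Corner points and W = -2u + 5v:
  (-15/14, 179/84) → W = 1075/84
  (-43/13, 81/13) → W = 491/13
  (28, -69/4) → W = -569/4

At the optimal vertex, -11u - 6v = -1 and 3u + 4v = 15.
Solving simultaneously gives u = -43/13, v = 81/13.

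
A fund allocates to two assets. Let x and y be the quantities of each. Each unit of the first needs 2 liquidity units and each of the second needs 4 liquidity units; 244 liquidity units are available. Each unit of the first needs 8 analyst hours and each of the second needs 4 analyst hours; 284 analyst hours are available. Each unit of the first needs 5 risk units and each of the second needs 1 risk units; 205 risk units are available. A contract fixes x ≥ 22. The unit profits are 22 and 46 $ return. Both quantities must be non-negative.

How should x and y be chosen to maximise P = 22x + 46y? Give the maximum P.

x = 22, y = 27, maximum P = 1726

Corner points and P = 22x + 46y:
  (71/2, 0) → P = 781
  (22, 0) → P = 484
  (22, 27) → P = 1726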